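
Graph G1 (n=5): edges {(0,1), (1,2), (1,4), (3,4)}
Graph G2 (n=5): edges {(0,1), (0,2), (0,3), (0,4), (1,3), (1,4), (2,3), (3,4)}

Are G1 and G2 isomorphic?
No, not isomorphic

The graphs are NOT isomorphic.

Degrees in G1: deg(0)=1, deg(1)=3, deg(2)=1, deg(3)=1, deg(4)=2.
Sorted degree sequence of G1: [3, 2, 1, 1, 1].
Degrees in G2: deg(0)=4, deg(1)=3, deg(2)=2, deg(3)=4, deg(4)=3.
Sorted degree sequence of G2: [4, 4, 3, 3, 2].
The (sorted) degree sequence is an isomorphism invariant, so since G1 and G2 have different degree sequences they cannot be isomorphic.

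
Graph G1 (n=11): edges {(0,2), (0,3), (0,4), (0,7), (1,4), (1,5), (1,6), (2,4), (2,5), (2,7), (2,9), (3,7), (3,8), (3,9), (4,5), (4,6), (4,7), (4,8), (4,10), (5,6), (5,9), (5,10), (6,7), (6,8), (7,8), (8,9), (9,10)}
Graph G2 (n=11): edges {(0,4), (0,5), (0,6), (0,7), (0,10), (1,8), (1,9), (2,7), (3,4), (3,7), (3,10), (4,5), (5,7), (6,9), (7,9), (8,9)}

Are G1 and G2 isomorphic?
No, not isomorphic

The graphs are NOT isomorphic.

Counting triangles (3-cliques): G1 has 19, G2 has 3.
Triangle count is an isomorphism invariant, so differing triangle counts rule out isomorphism.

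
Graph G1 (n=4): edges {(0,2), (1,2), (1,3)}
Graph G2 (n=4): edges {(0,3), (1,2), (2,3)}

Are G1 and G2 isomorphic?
Yes, isomorphic

The graphs are isomorphic.
One valid mapping φ: V(G1) → V(G2): 0→0, 1→2, 2→3, 3→1

Verify φ preserves adjacency — for each edge of G1, its image is an edge of G2:
  (0,2) → (φ(0),φ(2)) = (0,3) ∈ E(G2) ✓
  (1,2) → (φ(1),φ(2)) = (2,3) ∈ E(G2) ✓
  (1,3) → (φ(1),φ(3)) = (1,2) ∈ E(G2) ✓
All 3 edges of G1 map to edges of G2, and |E(G1)| = |E(G2)| = 3, so φ is a bijection on edges as well as vertices. Hence G1 ≅ G2.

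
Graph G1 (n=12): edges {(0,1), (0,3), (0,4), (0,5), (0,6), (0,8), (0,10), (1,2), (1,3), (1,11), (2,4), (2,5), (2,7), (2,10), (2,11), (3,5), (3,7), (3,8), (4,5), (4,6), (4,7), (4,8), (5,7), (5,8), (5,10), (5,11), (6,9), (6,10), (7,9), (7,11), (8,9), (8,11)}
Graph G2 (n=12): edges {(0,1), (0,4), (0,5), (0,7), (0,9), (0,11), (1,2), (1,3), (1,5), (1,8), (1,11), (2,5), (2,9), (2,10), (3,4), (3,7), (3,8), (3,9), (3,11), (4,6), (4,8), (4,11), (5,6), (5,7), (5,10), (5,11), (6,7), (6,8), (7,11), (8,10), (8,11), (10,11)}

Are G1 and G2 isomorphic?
Yes, isomorphic

The graphs are isomorphic.
One valid mapping φ: V(G1) → V(G2): 0→5, 1→6, 2→8, 3→7, 4→1, 5→11, 6→2, 7→3, 8→0, 9→9, 10→10, 11→4

Verify φ preserves adjacency — for each edge of G1, its image is an edge of G2:
  (0,1) → (φ(0),φ(1)) = (5,6) ∈ E(G2) ✓
  (0,3) → (φ(0),φ(3)) = (5,7) ∈ E(G2) ✓
  (0,4) → (φ(0),φ(4)) = (1,5) ∈ E(G2) ✓
  (0,5) → (φ(0),φ(5)) = (5,11) ∈ E(G2) ✓
  (0,6) → (φ(0),φ(6)) = (2,5) ∈ E(G2) ✓
  (0,8) → (φ(0),φ(8)) = (0,5) ∈ E(G2) ✓
  (0,10) → (φ(0),φ(10)) = (5,10) ∈ E(G2) ✓
  (1,2) → (φ(1),φ(2)) = (6,8) ∈ E(G2) ✓
  (1,3) → (φ(1),φ(3)) = (6,7) ∈ E(G2) ✓
  (1,11) → (φ(1),φ(11)) = (4,6) ∈ E(G2) ✓
  (2,4) → (φ(2),φ(4)) = (1,8) ∈ E(G2) ✓
  (2,5) → (φ(2),φ(5)) = (8,11) ∈ E(G2) ✓
  (2,7) → (φ(2),φ(7)) = (3,8) ∈ E(G2) ✓
  (2,10) → (φ(2),φ(10)) = (8,10) ∈ E(G2) ✓
  (2,11) → (φ(2),φ(11)) = (4,8) ∈ E(G2) ✓
  (3,5) → (φ(3),φ(5)) = (7,11) ∈ E(G2) ✓
  (3,7) → (φ(3),φ(7)) = (3,7) ∈ E(G2) ✓
  (3,8) → (φ(3),φ(8)) = (0,7) ∈ E(G2) ✓
  (4,5) → (φ(4),φ(5)) = (1,11) ∈ E(G2) ✓
  (4,6) → (φ(4),φ(6)) = (1,2) ∈ E(G2) ✓
  (4,7) → (φ(4),φ(7)) = (1,3) ∈ E(G2) ✓
  (4,8) → (φ(4),φ(8)) = (0,1) ∈ E(G2) ✓
  (5,7) → (φ(5),φ(7)) = (3,11) ∈ E(G2) ✓
  (5,8) → (φ(5),φ(8)) = (0,11) ∈ E(G2) ✓
  (5,10) → (φ(5),φ(10)) = (10,11) ∈ E(G2) ✓
  (5,11) → (φ(5),φ(11)) = (4,11) ∈ E(G2) ✓
  (6,9) → (φ(6),φ(9)) = (2,9) ∈ E(G2) ✓
  (6,10) → (φ(6),φ(10)) = (2,10) ∈ E(G2) ✓
  (7,9) → (φ(7),φ(9)) = (3,9) ∈ E(G2) ✓
  (7,11) → (φ(7),φ(11)) = (3,4) ∈ E(G2) ✓
  (8,9) → (φ(8),φ(9)) = (0,9) ∈ E(G2) ✓
  (8,11) → (φ(8),φ(11)) = (0,4) ∈ E(G2) ✓
All 32 edges of G1 map to edges of G2, and |E(G1)| = |E(G2)| = 32, so φ is a bijection on edges as well as vertices. Hence G1 ≅ G2.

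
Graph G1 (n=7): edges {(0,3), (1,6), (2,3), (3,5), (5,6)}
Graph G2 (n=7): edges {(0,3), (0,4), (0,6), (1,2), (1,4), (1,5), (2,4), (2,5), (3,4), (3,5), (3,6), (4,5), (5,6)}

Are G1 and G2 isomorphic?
No, not isomorphic

The graphs are NOT isomorphic.

Counting triangles (3-cliques): G1 has 0, G2 has 8.
Triangle count is an isomorphism invariant, so differing triangle counts rule out isomorphism.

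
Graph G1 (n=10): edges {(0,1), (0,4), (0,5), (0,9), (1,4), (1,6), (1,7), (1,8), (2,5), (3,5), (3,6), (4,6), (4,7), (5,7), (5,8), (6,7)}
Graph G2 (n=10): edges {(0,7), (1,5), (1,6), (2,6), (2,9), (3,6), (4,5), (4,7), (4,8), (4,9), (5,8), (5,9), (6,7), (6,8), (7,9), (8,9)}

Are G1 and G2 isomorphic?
Yes, isomorphic

The graphs are isomorphic.
One valid mapping φ: V(G1) → V(G2): 0→7, 1→9, 2→3, 3→1, 4→4, 5→6, 6→5, 7→8, 8→2, 9→0

Verify φ preserves adjacency — for each edge of G1, its image is an edge of G2:
  (0,1) → (φ(0),φ(1)) = (7,9) ∈ E(G2) ✓
  (0,4) → (φ(0),φ(4)) = (4,7) ∈ E(G2) ✓
  (0,5) → (φ(0),φ(5)) = (6,7) ∈ E(G2) ✓
  (0,9) → (φ(0),φ(9)) = (0,7) ∈ E(G2) ✓
  (1,4) → (φ(1),φ(4)) = (4,9) ∈ E(G2) ✓
  (1,6) → (φ(1),φ(6)) = (5,9) ∈ E(G2) ✓
  (1,7) → (φ(1),φ(7)) = (8,9) ∈ E(G2) ✓
  (1,8) → (φ(1),φ(8)) = (2,9) ∈ E(G2) ✓
  (2,5) → (φ(2),φ(5)) = (3,6) ∈ E(G2) ✓
  (3,5) → (φ(3),φ(5)) = (1,6) ∈ E(G2) ✓
  (3,6) → (φ(3),φ(6)) = (1,5) ∈ E(G2) ✓
  (4,6) → (φ(4),φ(6)) = (4,5) ∈ E(G2) ✓
  (4,7) → (φ(4),φ(7)) = (4,8) ∈ E(G2) ✓
  (5,7) → (φ(5),φ(7)) = (6,8) ∈ E(G2) ✓
  (5,8) → (φ(5),φ(8)) = (2,6) ∈ E(G2) ✓
  (6,7) → (φ(6),φ(7)) = (5,8) ∈ E(G2) ✓
All 16 edges of G1 map to edges of G2, and |E(G1)| = |E(G2)| = 16, so φ is a bijection on edges as well as vertices. Hence G1 ≅ G2.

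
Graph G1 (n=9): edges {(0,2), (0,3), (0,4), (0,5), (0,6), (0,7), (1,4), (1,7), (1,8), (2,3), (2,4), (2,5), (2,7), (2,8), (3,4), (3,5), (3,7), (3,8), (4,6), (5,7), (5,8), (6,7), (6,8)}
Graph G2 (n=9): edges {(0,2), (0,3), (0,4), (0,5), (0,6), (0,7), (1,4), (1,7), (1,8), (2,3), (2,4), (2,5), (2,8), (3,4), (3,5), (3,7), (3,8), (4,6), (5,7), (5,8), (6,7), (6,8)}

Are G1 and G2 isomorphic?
No, not isomorphic

The graphs are NOT isomorphic.

Counting edges: G1 has 23 edge(s); G2 has 22 edge(s).
Edge count is an isomorphism invariant (a bijection on vertices induces a bijection on edges), so differing edge counts rule out isomorphism.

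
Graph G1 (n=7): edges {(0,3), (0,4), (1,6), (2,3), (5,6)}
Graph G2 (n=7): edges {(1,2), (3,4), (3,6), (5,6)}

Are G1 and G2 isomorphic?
No, not isomorphic

The graphs are NOT isomorphic.

Connected components of G1: 2 component(s) with vertex sets [[1, 5, 6], [0, 2, 3, 4]], sizes [3, 4].
Connected components of G2: 3 component(s) with vertex sets [[0], [1, 2], [3, 4, 5, 6]], sizes [1, 2, 4].
The number of connected components (and the multiset of component sizes) is an isomorphism invariant — an isomorphism maps each component of G1 bijectively onto a component of G2. Since G1 has 2 component(s) and G2 has 3, they cannot be isomorphic.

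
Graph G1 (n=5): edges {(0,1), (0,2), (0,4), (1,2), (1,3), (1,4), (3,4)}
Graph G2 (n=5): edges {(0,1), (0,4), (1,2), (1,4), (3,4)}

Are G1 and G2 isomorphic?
No, not isomorphic

The graphs are NOT isomorphic.

Counting edges: G1 has 7 edge(s); G2 has 5 edge(s).
Edge count is an isomorphism invariant (a bijection on vertices induces a bijection on edges), so differing edge counts rule out isomorphism.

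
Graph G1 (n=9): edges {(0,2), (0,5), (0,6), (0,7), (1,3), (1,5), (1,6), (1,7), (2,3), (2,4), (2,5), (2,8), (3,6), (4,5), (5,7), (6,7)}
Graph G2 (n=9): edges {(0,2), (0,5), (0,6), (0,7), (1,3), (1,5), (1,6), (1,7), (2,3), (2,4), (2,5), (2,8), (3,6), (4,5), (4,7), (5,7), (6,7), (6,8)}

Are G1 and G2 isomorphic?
No, not isomorphic

The graphs are NOT isomorphic.

Counting edges: G1 has 16 edge(s); G2 has 18 edge(s).
Edge count is an isomorphism invariant (a bijection on vertices induces a bijection on edges), so differing edge counts rule out isomorphism.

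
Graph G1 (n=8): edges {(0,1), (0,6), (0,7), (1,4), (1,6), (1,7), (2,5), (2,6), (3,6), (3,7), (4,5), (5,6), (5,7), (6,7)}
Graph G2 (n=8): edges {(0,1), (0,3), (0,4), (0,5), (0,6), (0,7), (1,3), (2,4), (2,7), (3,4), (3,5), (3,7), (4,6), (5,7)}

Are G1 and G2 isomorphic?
Yes, isomorphic

The graphs are isomorphic.
One valid mapping φ: V(G1) → V(G2): 0→5, 1→7, 2→6, 3→1, 4→2, 5→4, 6→0, 7→3

Verify φ preserves adjacency — for each edge of G1, its image is an edge of G2:
  (0,1) → (φ(0),φ(1)) = (5,7) ∈ E(G2) ✓
  (0,6) → (φ(0),φ(6)) = (0,5) ∈ E(G2) ✓
  (0,7) → (φ(0),φ(7)) = (3,5) ∈ E(G2) ✓
  (1,4) → (φ(1),φ(4)) = (2,7) ∈ E(G2) ✓
  (1,6) → (φ(1),φ(6)) = (0,7) ∈ E(G2) ✓
  (1,7) → (φ(1),φ(7)) = (3,7) ∈ E(G2) ✓
  (2,5) → (φ(2),φ(5)) = (4,6) ∈ E(G2) ✓
  (2,6) → (φ(2),φ(6)) = (0,6) ∈ E(G2) ✓
  (3,6) → (φ(3),φ(6)) = (0,1) ∈ E(G2) ✓
  (3,7) → (φ(3),φ(7)) = (1,3) ∈ E(G2) ✓
  (4,5) → (φ(4),φ(5)) = (2,4) ∈ E(G2) ✓
  (5,6) → (φ(5),φ(6)) = (0,4) ∈ E(G2) ✓
  (5,7) → (φ(5),φ(7)) = (3,4) ∈ E(G2) ✓
  (6,7) → (φ(6),φ(7)) = (0,3) ∈ E(G2) ✓
All 14 edges of G1 map to edges of G2, and |E(G1)| = |E(G2)| = 14, so φ is a bijection on edges as well as vertices. Hence G1 ≅ G2.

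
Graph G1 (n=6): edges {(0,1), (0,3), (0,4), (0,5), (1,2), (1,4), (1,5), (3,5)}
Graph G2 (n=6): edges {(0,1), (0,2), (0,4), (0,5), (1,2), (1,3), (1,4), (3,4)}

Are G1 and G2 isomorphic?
Yes, isomorphic

The graphs are isomorphic.
One valid mapping φ: V(G1) → V(G2): 0→1, 1→0, 2→5, 3→3, 4→2, 5→4

Verify φ preserves adjacency — for each edge of G1, its image is an edge of G2:
  (0,1) → (φ(0),φ(1)) = (0,1) ∈ E(G2) ✓
  (0,3) → (φ(0),φ(3)) = (1,3) ∈ E(G2) ✓
  (0,4) → (φ(0),φ(4)) = (1,2) ∈ E(G2) ✓
  (0,5) → (φ(0),φ(5)) = (1,4) ∈ E(G2) ✓
  (1,2) → (φ(1),φ(2)) = (0,5) ∈ E(G2) ✓
  (1,4) → (φ(1),φ(4)) = (0,2) ∈ E(G2) ✓
  (1,5) → (φ(1),φ(5)) = (0,4) ∈ E(G2) ✓
  (3,5) → (φ(3),φ(5)) = (3,4) ∈ E(G2) ✓
All 8 edges of G1 map to edges of G2, and |E(G1)| = |E(G2)| = 8, so φ is a bijection on edges as well as vertices. Hence G1 ≅ G2.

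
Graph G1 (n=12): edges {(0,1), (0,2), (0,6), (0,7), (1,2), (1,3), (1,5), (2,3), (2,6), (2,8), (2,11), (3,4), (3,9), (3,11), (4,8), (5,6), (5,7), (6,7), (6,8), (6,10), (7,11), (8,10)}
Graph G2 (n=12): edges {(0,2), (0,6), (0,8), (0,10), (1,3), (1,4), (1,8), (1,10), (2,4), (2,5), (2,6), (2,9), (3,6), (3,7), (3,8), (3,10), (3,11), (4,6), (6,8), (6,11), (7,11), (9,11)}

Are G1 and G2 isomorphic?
Yes, isomorphic

The graphs are isomorphic.
One valid mapping φ: V(G1) → V(G2): 0→8, 1→0, 2→6, 3→2, 4→9, 5→10, 6→3, 7→1, 8→11, 9→5, 10→7, 11→4

Verify φ preserves adjacency — for each edge of G1, its image is an edge of G2:
  (0,1) → (φ(0),φ(1)) = (0,8) ∈ E(G2) ✓
  (0,2) → (φ(0),φ(2)) = (6,8) ∈ E(G2) ✓
  (0,6) → (φ(0),φ(6)) = (3,8) ∈ E(G2) ✓
  (0,7) → (φ(0),φ(7)) = (1,8) ∈ E(G2) ✓
  (1,2) → (φ(1),φ(2)) = (0,6) ∈ E(G2) ✓
  (1,3) → (φ(1),φ(3)) = (0,2) ∈ E(G2) ✓
  (1,5) → (φ(1),φ(5)) = (0,10) ∈ E(G2) ✓
  (2,3) → (φ(2),φ(3)) = (2,6) ∈ E(G2) ✓
  (2,6) → (φ(2),φ(6)) = (3,6) ∈ E(G2) ✓
  (2,8) → (φ(2),φ(8)) = (6,11) ∈ E(G2) ✓
  (2,11) → (φ(2),φ(11)) = (4,6) ∈ E(G2) ✓
  (3,4) → (φ(3),φ(4)) = (2,9) ∈ E(G2) ✓
  (3,9) → (φ(3),φ(9)) = (2,5) ∈ E(G2) ✓
  (3,11) → (φ(3),φ(11)) = (2,4) ∈ E(G2) ✓
  (4,8) → (φ(4),φ(8)) = (9,11) ∈ E(G2) ✓
  (5,6) → (φ(5),φ(6)) = (3,10) ∈ E(G2) ✓
  (5,7) → (φ(5),φ(7)) = (1,10) ∈ E(G2) ✓
  (6,7) → (φ(6),φ(7)) = (1,3) ∈ E(G2) ✓
  (6,8) → (φ(6),φ(8)) = (3,11) ∈ E(G2) ✓
  (6,10) → (φ(6),φ(10)) = (3,7) ∈ E(G2) ✓
  (7,11) → (φ(7),φ(11)) = (1,4) ∈ E(G2) ✓
  (8,10) → (φ(8),φ(10)) = (7,11) ∈ E(G2) ✓
All 22 edges of G1 map to edges of G2, and |E(G1)| = |E(G2)| = 22, so φ is a bijection on edges as well as vertices. Hence G1 ≅ G2.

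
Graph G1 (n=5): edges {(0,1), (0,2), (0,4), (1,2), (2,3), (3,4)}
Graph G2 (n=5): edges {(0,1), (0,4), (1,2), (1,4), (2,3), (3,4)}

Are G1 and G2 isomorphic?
Yes, isomorphic

The graphs are isomorphic.
One valid mapping φ: V(G1) → V(G2): 0→4, 1→0, 2→1, 3→2, 4→3

Verify φ preserves adjacency — for each edge of G1, its image is an edge of G2:
  (0,1) → (φ(0),φ(1)) = (0,4) ∈ E(G2) ✓
  (0,2) → (φ(0),φ(2)) = (1,4) ∈ E(G2) ✓
  (0,4) → (φ(0),φ(4)) = (3,4) ∈ E(G2) ✓
  (1,2) → (φ(1),φ(2)) = (0,1) ∈ E(G2) ✓
  (2,3) → (φ(2),φ(3)) = (1,2) ∈ E(G2) ✓
  (3,4) → (φ(3),φ(4)) = (2,3) ∈ E(G2) ✓
All 6 edges of G1 map to edges of G2, and |E(G1)| = |E(G2)| = 6, so φ is a bijection on edges as well as vertices. Hence G1 ≅ G2.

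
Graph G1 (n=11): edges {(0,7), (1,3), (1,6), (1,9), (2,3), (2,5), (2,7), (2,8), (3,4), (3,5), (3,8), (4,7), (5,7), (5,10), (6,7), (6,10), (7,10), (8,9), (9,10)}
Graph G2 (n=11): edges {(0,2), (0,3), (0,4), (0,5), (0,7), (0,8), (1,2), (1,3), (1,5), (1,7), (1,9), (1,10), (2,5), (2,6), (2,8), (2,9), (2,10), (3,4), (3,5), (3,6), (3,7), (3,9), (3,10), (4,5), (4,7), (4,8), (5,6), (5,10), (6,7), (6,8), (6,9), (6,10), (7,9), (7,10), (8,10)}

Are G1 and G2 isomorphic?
No, not isomorphic

The graphs are NOT isomorphic.

Degrees in G1: deg(0)=1, deg(1)=3, deg(2)=4, deg(3)=5, deg(4)=2, deg(5)=4, deg(6)=3, deg(7)=6, deg(8)=3, deg(9)=3, deg(10)=4.
Sorted degree sequence of G1: [6, 5, 4, 4, 4, 3, 3, 3, 3, 2, 1].
Degrees in G2: deg(0)=6, deg(1)=6, deg(2)=7, deg(3)=8, deg(4)=5, deg(5)=7, deg(6)=7, deg(7)=7, deg(8)=5, deg(9)=5, deg(10)=7.
Sorted degree sequence of G2: [8, 7, 7, 7, 7, 7, 6, 6, 5, 5, 5].
The (sorted) degree sequence is an isomorphism invariant, so since G1 and G2 have different degree sequences they cannot be isomorphic.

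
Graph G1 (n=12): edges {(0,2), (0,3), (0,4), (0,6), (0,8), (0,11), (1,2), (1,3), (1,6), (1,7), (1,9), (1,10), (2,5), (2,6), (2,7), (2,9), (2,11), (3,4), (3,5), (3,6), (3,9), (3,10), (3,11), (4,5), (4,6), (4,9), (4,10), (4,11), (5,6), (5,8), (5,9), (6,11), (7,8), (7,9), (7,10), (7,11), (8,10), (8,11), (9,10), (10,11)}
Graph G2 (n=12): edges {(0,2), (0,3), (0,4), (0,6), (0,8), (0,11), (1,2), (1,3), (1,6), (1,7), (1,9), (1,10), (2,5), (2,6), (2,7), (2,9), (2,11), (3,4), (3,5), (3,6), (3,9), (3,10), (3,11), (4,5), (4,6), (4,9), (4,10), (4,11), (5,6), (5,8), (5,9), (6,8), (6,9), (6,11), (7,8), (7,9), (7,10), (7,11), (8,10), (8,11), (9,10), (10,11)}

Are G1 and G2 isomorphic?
No, not isomorphic

The graphs are NOT isomorphic.

Counting edges: G1 has 40 edge(s); G2 has 42 edge(s).
Edge count is an isomorphism invariant (a bijection on vertices induces a bijection on edges), so differing edge counts rule out isomorphism.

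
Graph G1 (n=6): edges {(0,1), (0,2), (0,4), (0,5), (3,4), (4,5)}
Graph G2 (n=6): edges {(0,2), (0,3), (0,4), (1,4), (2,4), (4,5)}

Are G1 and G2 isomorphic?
Yes, isomorphic

The graphs are isomorphic.
One valid mapping φ: V(G1) → V(G2): 0→4, 1→5, 2→1, 3→3, 4→0, 5→2

Verify φ preserves adjacency — for each edge of G1, its image is an edge of G2:
  (0,1) → (φ(0),φ(1)) = (4,5) ∈ E(G2) ✓
  (0,2) → (φ(0),φ(2)) = (1,4) ∈ E(G2) ✓
  (0,4) → (φ(0),φ(4)) = (0,4) ∈ E(G2) ✓
  (0,5) → (φ(0),φ(5)) = (2,4) ∈ E(G2) ✓
  (3,4) → (φ(3),φ(4)) = (0,3) ∈ E(G2) ✓
  (4,5) → (φ(4),φ(5)) = (0,2) ∈ E(G2) ✓
All 6 edges of G1 map to edges of G2, and |E(G1)| = |E(G2)| = 6, so φ is a bijection on edges as well as vertices. Hence G1 ≅ G2.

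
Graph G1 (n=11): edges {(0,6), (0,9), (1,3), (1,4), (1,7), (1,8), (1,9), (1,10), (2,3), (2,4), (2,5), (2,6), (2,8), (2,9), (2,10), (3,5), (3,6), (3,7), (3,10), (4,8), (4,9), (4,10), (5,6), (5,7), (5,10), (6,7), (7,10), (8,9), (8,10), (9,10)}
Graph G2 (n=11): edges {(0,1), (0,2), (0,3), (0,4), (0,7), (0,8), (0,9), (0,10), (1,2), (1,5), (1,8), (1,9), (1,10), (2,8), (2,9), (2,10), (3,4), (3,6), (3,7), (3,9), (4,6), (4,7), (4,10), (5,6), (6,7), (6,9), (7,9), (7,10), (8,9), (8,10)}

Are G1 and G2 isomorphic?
Yes, isomorphic

The graphs are isomorphic.
One valid mapping φ: V(G1) → V(G2): 0→5, 1→10, 2→9, 3→7, 4→8, 5→3, 6→6, 7→4, 8→2, 9→1, 10→0

Verify φ preserves adjacency — for each edge of G1, its image is an edge of G2:
  (0,6) → (φ(0),φ(6)) = (5,6) ∈ E(G2) ✓
  (0,9) → (φ(0),φ(9)) = (1,5) ∈ E(G2) ✓
  (1,3) → (φ(1),φ(3)) = (7,10) ∈ E(G2) ✓
  (1,4) → (φ(1),φ(4)) = (8,10) ∈ E(G2) ✓
  (1,7) → (φ(1),φ(7)) = (4,10) ∈ E(G2) ✓
  (1,8) → (φ(1),φ(8)) = (2,10) ∈ E(G2) ✓
  (1,9) → (φ(1),φ(9)) = (1,10) ∈ E(G2) ✓
  (1,10) → (φ(1),φ(10)) = (0,10) ∈ E(G2) ✓
  (2,3) → (φ(2),φ(3)) = (7,9) ∈ E(G2) ✓
  (2,4) → (φ(2),φ(4)) = (8,9) ∈ E(G2) ✓
  (2,5) → (φ(2),φ(5)) = (3,9) ∈ E(G2) ✓
  (2,6) → (φ(2),φ(6)) = (6,9) ∈ E(G2) ✓
  (2,8) → (φ(2),φ(8)) = (2,9) ∈ E(G2) ✓
  (2,9) → (φ(2),φ(9)) = (1,9) ∈ E(G2) ✓
  (2,10) → (φ(2),φ(10)) = (0,9) ∈ E(G2) ✓
  (3,5) → (φ(3),φ(5)) = (3,7) ∈ E(G2) ✓
  (3,6) → (φ(3),φ(6)) = (6,7) ∈ E(G2) ✓
  (3,7) → (φ(3),φ(7)) = (4,7) ∈ E(G2) ✓
  (3,10) → (φ(3),φ(10)) = (0,7) ∈ E(G2) ✓
  (4,8) → (φ(4),φ(8)) = (2,8) ∈ E(G2) ✓
  (4,9) → (φ(4),φ(9)) = (1,8) ∈ E(G2) ✓
  (4,10) → (φ(4),φ(10)) = (0,8) ∈ E(G2) ✓
  (5,6) → (φ(5),φ(6)) = (3,6) ∈ E(G2) ✓
  (5,7) → (φ(5),φ(7)) = (3,4) ∈ E(G2) ✓
  (5,10) → (φ(5),φ(10)) = (0,3) ∈ E(G2) ✓
  (6,7) → (φ(6),φ(7)) = (4,6) ∈ E(G2) ✓
  (7,10) → (φ(7),φ(10)) = (0,4) ∈ E(G2) ✓
  (8,9) → (φ(8),φ(9)) = (1,2) ∈ E(G2) ✓
  (8,10) → (φ(8),φ(10)) = (0,2) ∈ E(G2) ✓
  (9,10) → (φ(9),φ(10)) = (0,1) ∈ E(G2) ✓
All 30 edges of G1 map to edges of G2, and |E(G1)| = |E(G2)| = 30, so φ is a bijection on edges as well as vertices. Hence G1 ≅ G2.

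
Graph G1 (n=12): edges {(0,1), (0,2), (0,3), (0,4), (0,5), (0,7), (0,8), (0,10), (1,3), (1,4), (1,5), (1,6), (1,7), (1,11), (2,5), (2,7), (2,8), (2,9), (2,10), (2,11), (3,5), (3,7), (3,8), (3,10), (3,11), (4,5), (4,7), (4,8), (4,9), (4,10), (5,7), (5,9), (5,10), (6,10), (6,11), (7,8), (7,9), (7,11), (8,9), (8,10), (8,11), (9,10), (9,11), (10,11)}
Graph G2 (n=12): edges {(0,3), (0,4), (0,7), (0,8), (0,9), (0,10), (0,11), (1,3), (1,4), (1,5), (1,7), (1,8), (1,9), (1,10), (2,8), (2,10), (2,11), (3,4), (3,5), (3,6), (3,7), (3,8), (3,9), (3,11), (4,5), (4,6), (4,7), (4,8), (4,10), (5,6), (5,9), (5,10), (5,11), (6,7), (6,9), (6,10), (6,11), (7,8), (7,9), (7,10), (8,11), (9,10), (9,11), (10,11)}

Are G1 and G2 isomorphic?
Yes, isomorphic

The graphs are isomorphic.
One valid mapping φ: V(G1) → V(G2): 0→7, 1→8, 2→6, 3→0, 4→1, 5→4, 6→2, 7→3, 8→9, 9→5, 10→10, 11→11

Verify φ preserves adjacency — for each edge of G1, its image is an edge of G2:
  (0,1) → (φ(0),φ(1)) = (7,8) ∈ E(G2) ✓
  (0,2) → (φ(0),φ(2)) = (6,7) ∈ E(G2) ✓
  (0,3) → (φ(0),φ(3)) = (0,7) ∈ E(G2) ✓
  (0,4) → (φ(0),φ(4)) = (1,7) ∈ E(G2) ✓
  (0,5) → (φ(0),φ(5)) = (4,7) ∈ E(G2) ✓
  (0,7) → (φ(0),φ(7)) = (3,7) ∈ E(G2) ✓
  (0,8) → (φ(0),φ(8)) = (7,9) ∈ E(G2) ✓
  (0,10) → (φ(0),φ(10)) = (7,10) ∈ E(G2) ✓
  (1,3) → (φ(1),φ(3)) = (0,8) ∈ E(G2) ✓
  (1,4) → (φ(1),φ(4)) = (1,8) ∈ E(G2) ✓
  (1,5) → (φ(1),φ(5)) = (4,8) ∈ E(G2) ✓
  (1,6) → (φ(1),φ(6)) = (2,8) ∈ E(G2) ✓
  (1,7) → (φ(1),φ(7)) = (3,8) ∈ E(G2) ✓
  (1,11) → (φ(1),φ(11)) = (8,11) ∈ E(G2) ✓
  (2,5) → (φ(2),φ(5)) = (4,6) ∈ E(G2) ✓
  (2,7) → (φ(2),φ(7)) = (3,6) ∈ E(G2) ✓
  (2,8) → (φ(2),φ(8)) = (6,9) ∈ E(G2) ✓
  (2,9) → (φ(2),φ(9)) = (5,6) ∈ E(G2) ✓
  (2,10) → (φ(2),φ(10)) = (6,10) ∈ E(G2) ✓
  (2,11) → (φ(2),φ(11)) = (6,11) ∈ E(G2) ✓
  (3,5) → (φ(3),φ(5)) = (0,4) ∈ E(G2) ✓
  (3,7) → (φ(3),φ(7)) = (0,3) ∈ E(G2) ✓
  (3,8) → (φ(3),φ(8)) = (0,9) ∈ E(G2) ✓
  (3,10) → (φ(3),φ(10)) = (0,10) ∈ E(G2) ✓
  (3,11) → (φ(3),φ(11)) = (0,11) ∈ E(G2) ✓
  (4,5) → (φ(4),φ(5)) = (1,4) ∈ E(G2) ✓
  (4,7) → (φ(4),φ(7)) = (1,3) ∈ E(G2) ✓
  (4,8) → (φ(4),φ(8)) = (1,9) ∈ E(G2) ✓
  (4,9) → (φ(4),φ(9)) = (1,5) ∈ E(G2) ✓
  (4,10) → (φ(4),φ(10)) = (1,10) ∈ E(G2) ✓
  (5,7) → (φ(5),φ(7)) = (3,4) ∈ E(G2) ✓
  (5,9) → (φ(5),φ(9)) = (4,5) ∈ E(G2) ✓
  (5,10) → (φ(5),φ(10)) = (4,10) ∈ E(G2) ✓
  (6,10) → (φ(6),φ(10)) = (2,10) ∈ E(G2) ✓
  (6,11) → (φ(6),φ(11)) = (2,11) ∈ E(G2) ✓
  (7,8) → (φ(7),φ(8)) = (3,9) ∈ E(G2) ✓
  (7,9) → (φ(7),φ(9)) = (3,5) ∈ E(G2) ✓
  (7,11) → (φ(7),φ(11)) = (3,11) ∈ E(G2) ✓
  (8,9) → (φ(8),φ(9)) = (5,9) ∈ E(G2) ✓
  (8,10) → (φ(8),φ(10)) = (9,10) ∈ E(G2) ✓
  (8,11) → (φ(8),φ(11)) = (9,11) ∈ E(G2) ✓
  (9,10) → (φ(9),φ(10)) = (5,10) ∈ E(G2) ✓
  (9,11) → (φ(9),φ(11)) = (5,11) ∈ E(G2) ✓
  (10,11) → (φ(10),φ(11)) = (10,11) ∈ E(G2) ✓
All 44 edges of G1 map to edges of G2, and |E(G1)| = |E(G2)| = 44, so φ is a bijection on edges as well as vertices. Hence G1 ≅ G2.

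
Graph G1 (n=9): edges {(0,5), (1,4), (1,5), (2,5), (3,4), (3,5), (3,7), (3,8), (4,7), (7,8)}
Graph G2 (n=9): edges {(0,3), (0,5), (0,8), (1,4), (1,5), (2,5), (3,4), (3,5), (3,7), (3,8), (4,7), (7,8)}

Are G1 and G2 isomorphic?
No, not isomorphic

The graphs are NOT isomorphic.

Counting edges: G1 has 10 edge(s); G2 has 12 edge(s).
Edge count is an isomorphism invariant (a bijection on vertices induces a bijection on edges), so differing edge counts rule out isomorphism.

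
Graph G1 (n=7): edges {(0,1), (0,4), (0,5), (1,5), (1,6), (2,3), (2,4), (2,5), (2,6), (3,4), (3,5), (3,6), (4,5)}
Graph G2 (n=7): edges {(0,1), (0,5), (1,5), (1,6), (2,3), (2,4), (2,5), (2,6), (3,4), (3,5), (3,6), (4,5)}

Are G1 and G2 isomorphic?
No, not isomorphic

The graphs are NOT isomorphic.

Counting edges: G1 has 13 edge(s); G2 has 12 edge(s).
Edge count is an isomorphism invariant (a bijection on vertices induces a bijection on edges), so differing edge counts rule out isomorphism.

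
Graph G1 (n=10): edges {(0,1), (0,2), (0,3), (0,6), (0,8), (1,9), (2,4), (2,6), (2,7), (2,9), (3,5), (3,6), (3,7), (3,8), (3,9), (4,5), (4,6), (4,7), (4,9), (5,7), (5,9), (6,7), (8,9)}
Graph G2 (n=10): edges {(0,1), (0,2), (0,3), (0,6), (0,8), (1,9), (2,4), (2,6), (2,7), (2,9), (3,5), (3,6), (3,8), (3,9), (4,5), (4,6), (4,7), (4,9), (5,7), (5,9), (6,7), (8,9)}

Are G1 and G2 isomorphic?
No, not isomorphic

The graphs are NOT isomorphic.

Counting edges: G1 has 23 edge(s); G2 has 22 edge(s).
Edge count is an isomorphism invariant (a bijection on vertices induces a bijection on edges), so differing edge counts rule out isomorphism.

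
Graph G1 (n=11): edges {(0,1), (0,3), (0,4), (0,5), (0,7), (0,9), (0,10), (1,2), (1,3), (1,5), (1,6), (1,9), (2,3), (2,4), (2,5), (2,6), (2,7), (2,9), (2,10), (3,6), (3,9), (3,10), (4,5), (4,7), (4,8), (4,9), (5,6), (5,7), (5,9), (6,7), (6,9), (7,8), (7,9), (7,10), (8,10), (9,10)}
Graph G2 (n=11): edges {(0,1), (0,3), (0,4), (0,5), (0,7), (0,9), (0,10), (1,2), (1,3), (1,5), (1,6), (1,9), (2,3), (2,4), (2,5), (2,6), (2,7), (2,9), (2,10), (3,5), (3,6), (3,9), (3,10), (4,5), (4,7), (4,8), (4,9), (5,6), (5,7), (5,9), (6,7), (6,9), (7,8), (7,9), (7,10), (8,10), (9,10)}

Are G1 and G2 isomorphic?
No, not isomorphic

The graphs are NOT isomorphic.

Counting edges: G1 has 36 edge(s); G2 has 37 edge(s).
Edge count is an isomorphism invariant (a bijection on vertices induces a bijection on edges), so differing edge counts rule out isomorphism.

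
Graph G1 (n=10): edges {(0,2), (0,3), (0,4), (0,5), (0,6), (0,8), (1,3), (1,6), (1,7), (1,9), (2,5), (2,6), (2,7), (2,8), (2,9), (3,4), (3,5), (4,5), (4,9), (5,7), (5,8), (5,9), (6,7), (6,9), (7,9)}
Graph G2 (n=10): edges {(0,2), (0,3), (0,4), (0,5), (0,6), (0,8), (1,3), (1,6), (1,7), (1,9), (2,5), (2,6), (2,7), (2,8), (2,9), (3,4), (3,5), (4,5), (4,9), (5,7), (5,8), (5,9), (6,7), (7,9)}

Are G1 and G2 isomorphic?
No, not isomorphic

The graphs are NOT isomorphic.

Counting edges: G1 has 25 edge(s); G2 has 24 edge(s).
Edge count is an isomorphism invariant (a bijection on vertices induces a bijection on edges), so differing edge counts rule out isomorphism.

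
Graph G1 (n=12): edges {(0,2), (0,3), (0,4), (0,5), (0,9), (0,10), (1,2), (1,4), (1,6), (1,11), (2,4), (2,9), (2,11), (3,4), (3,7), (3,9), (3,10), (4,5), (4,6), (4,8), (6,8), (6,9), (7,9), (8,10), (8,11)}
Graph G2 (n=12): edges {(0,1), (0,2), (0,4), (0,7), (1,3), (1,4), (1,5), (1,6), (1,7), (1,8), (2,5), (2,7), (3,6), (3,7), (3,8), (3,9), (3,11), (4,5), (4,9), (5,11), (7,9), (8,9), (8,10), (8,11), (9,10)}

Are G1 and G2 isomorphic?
Yes, isomorphic

The graphs are isomorphic.
One valid mapping φ: V(G1) → V(G2): 0→3, 1→0, 2→7, 3→8, 4→1, 5→6, 6→4, 7→10, 8→5, 9→9, 10→11, 11→2

Verify φ preserves adjacency — for each edge of G1, its image is an edge of G2:
  (0,2) → (φ(0),φ(2)) = (3,7) ∈ E(G2) ✓
  (0,3) → (φ(0),φ(3)) = (3,8) ∈ E(G2) ✓
  (0,4) → (φ(0),φ(4)) = (1,3) ∈ E(G2) ✓
  (0,5) → (φ(0),φ(5)) = (3,6) ∈ E(G2) ✓
  (0,9) → (φ(0),φ(9)) = (3,9) ∈ E(G2) ✓
  (0,10) → (φ(0),φ(10)) = (3,11) ∈ E(G2) ✓
  (1,2) → (φ(1),φ(2)) = (0,7) ∈ E(G2) ✓
  (1,4) → (φ(1),φ(4)) = (0,1) ∈ E(G2) ✓
  (1,6) → (φ(1),φ(6)) = (0,4) ∈ E(G2) ✓
  (1,11) → (φ(1),φ(11)) = (0,2) ∈ E(G2) ✓
  (2,4) → (φ(2),φ(4)) = (1,7) ∈ E(G2) ✓
  (2,9) → (φ(2),φ(9)) = (7,9) ∈ E(G2) ✓
  (2,11) → (φ(2),φ(11)) = (2,7) ∈ E(G2) ✓
  (3,4) → (φ(3),φ(4)) = (1,8) ∈ E(G2) ✓
  (3,7) → (φ(3),φ(7)) = (8,10) ∈ E(G2) ✓
  (3,9) → (φ(3),φ(9)) = (8,9) ∈ E(G2) ✓
  (3,10) → (φ(3),φ(10)) = (8,11) ∈ E(G2) ✓
  (4,5) → (φ(4),φ(5)) = (1,6) ∈ E(G2) ✓
  (4,6) → (φ(4),φ(6)) = (1,4) ∈ E(G2) ✓
  (4,8) → (φ(4),φ(8)) = (1,5) ∈ E(G2) ✓
  (6,8) → (φ(6),φ(8)) = (4,5) ∈ E(G2) ✓
  (6,9) → (φ(6),φ(9)) = (4,9) ∈ E(G2) ✓
  (7,9) → (φ(7),φ(9)) = (9,10) ∈ E(G2) ✓
  (8,10) → (φ(8),φ(10)) = (5,11) ∈ E(G2) ✓
  (8,11) → (φ(8),φ(11)) = (2,5) ∈ E(G2) ✓
All 25 edges of G1 map to edges of G2, and |E(G1)| = |E(G2)| = 25, so φ is a bijection on edges as well as vertices. Hence G1 ≅ G2.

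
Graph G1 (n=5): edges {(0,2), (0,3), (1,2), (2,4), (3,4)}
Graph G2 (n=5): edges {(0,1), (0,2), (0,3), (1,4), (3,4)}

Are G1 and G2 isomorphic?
Yes, isomorphic

The graphs are isomorphic.
One valid mapping φ: V(G1) → V(G2): 0→1, 1→2, 2→0, 3→4, 4→3

Verify φ preserves adjacency — for each edge of G1, its image is an edge of G2:
  (0,2) → (φ(0),φ(2)) = (0,1) ∈ E(G2) ✓
  (0,3) → (φ(0),φ(3)) = (1,4) ∈ E(G2) ✓
  (1,2) → (φ(1),φ(2)) = (0,2) ∈ E(G2) ✓
  (2,4) → (φ(2),φ(4)) = (0,3) ∈ E(G2) ✓
  (3,4) → (φ(3),φ(4)) = (3,4) ∈ E(G2) ✓
All 5 edges of G1 map to edges of G2, and |E(G1)| = |E(G2)| = 5, so φ is a bijection on edges as well as vertices. Hence G1 ≅ G2.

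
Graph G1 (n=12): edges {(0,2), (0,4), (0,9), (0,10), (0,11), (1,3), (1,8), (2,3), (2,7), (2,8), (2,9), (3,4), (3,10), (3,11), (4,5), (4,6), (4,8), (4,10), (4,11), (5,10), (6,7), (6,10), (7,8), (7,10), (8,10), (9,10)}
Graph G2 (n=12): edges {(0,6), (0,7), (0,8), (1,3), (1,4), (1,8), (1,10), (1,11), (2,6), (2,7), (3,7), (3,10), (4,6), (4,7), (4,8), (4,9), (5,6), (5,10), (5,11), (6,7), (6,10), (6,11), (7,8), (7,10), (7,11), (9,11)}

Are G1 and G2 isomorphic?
Yes, isomorphic

The graphs are isomorphic.
One valid mapping φ: V(G1) → V(G2): 0→10, 1→9, 2→1, 3→11, 4→6, 5→2, 6→0, 7→8, 8→4, 9→3, 10→7, 11→5

Verify φ preserves adjacency — for each edge of G1, its image is an edge of G2:
  (0,2) → (φ(0),φ(2)) = (1,10) ∈ E(G2) ✓
  (0,4) → (φ(0),φ(4)) = (6,10) ∈ E(G2) ✓
  (0,9) → (φ(0),φ(9)) = (3,10) ∈ E(G2) ✓
  (0,10) → (φ(0),φ(10)) = (7,10) ∈ E(G2) ✓
  (0,11) → (φ(0),φ(11)) = (5,10) ∈ E(G2) ✓
  (1,3) → (φ(1),φ(3)) = (9,11) ∈ E(G2) ✓
  (1,8) → (φ(1),φ(8)) = (4,9) ∈ E(G2) ✓
  (2,3) → (φ(2),φ(3)) = (1,11) ∈ E(G2) ✓
  (2,7) → (φ(2),φ(7)) = (1,8) ∈ E(G2) ✓
  (2,8) → (φ(2),φ(8)) = (1,4) ∈ E(G2) ✓
  (2,9) → (φ(2),φ(9)) = (1,3) ∈ E(G2) ✓
  (3,4) → (φ(3),φ(4)) = (6,11) ∈ E(G2) ✓
  (3,10) → (φ(3),φ(10)) = (7,11) ∈ E(G2) ✓
  (3,11) → (φ(3),φ(11)) = (5,11) ∈ E(G2) ✓
  (4,5) → (φ(4),φ(5)) = (2,6) ∈ E(G2) ✓
  (4,6) → (φ(4),φ(6)) = (0,6) ∈ E(G2) ✓
  (4,8) → (φ(4),φ(8)) = (4,6) ∈ E(G2) ✓
  (4,10) → (φ(4),φ(10)) = (6,7) ∈ E(G2) ✓
  (4,11) → (φ(4),φ(11)) = (5,6) ∈ E(G2) ✓
  (5,10) → (φ(5),φ(10)) = (2,7) ∈ E(G2) ✓
  (6,7) → (φ(6),φ(7)) = (0,8) ∈ E(G2) ✓
  (6,10) → (φ(6),φ(10)) = (0,7) ∈ E(G2) ✓
  (7,8) → (φ(7),φ(8)) = (4,8) ∈ E(G2) ✓
  (7,10) → (φ(7),φ(10)) = (7,8) ∈ E(G2) ✓
  (8,10) → (φ(8),φ(10)) = (4,7) ∈ E(G2) ✓
  (9,10) → (φ(9),φ(10)) = (3,7) ∈ E(G2) ✓
All 26 edges of G1 map to edges of G2, and |E(G1)| = |E(G2)| = 26, so φ is a bijection on edges as well as vertices. Hence G1 ≅ G2.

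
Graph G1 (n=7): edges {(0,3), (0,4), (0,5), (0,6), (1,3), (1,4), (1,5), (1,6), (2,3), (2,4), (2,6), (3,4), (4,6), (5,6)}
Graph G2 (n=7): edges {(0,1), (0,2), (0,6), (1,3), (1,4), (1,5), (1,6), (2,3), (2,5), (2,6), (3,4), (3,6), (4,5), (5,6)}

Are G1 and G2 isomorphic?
Yes, isomorphic

The graphs are isomorphic.
One valid mapping φ: V(G1) → V(G2): 0→3, 1→5, 2→0, 3→2, 4→6, 5→4, 6→1

Verify φ preserves adjacency — for each edge of G1, its image is an edge of G2:
  (0,3) → (φ(0),φ(3)) = (2,3) ∈ E(G2) ✓
  (0,4) → (φ(0),φ(4)) = (3,6) ∈ E(G2) ✓
  (0,5) → (φ(0),φ(5)) = (3,4) ∈ E(G2) ✓
  (0,6) → (φ(0),φ(6)) = (1,3) ∈ E(G2) ✓
  (1,3) → (φ(1),φ(3)) = (2,5) ∈ E(G2) ✓
  (1,4) → (φ(1),φ(4)) = (5,6) ∈ E(G2) ✓
  (1,5) → (φ(1),φ(5)) = (4,5) ∈ E(G2) ✓
  (1,6) → (φ(1),φ(6)) = (1,5) ∈ E(G2) ✓
  (2,3) → (φ(2),φ(3)) = (0,2) ∈ E(G2) ✓
  (2,4) → (φ(2),φ(4)) = (0,6) ∈ E(G2) ✓
  (2,6) → (φ(2),φ(6)) = (0,1) ∈ E(G2) ✓
  (3,4) → (φ(3),φ(4)) = (2,6) ∈ E(G2) ✓
  (4,6) → (φ(4),φ(6)) = (1,6) ∈ E(G2) ✓
  (5,6) → (φ(5),φ(6)) = (1,4) ∈ E(G2) ✓
All 14 edges of G1 map to edges of G2, and |E(G1)| = |E(G2)| = 14, so φ is a bijection on edges as well as vertices. Hence G1 ≅ G2.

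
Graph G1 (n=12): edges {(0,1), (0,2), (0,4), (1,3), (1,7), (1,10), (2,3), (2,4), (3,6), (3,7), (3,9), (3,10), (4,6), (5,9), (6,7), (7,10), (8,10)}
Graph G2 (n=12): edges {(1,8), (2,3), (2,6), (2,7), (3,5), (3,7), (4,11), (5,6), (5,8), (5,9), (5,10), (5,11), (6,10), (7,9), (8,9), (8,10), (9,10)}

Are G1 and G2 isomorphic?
Yes, isomorphic

The graphs are isomorphic.
One valid mapping φ: V(G1) → V(G2): 0→7, 1→9, 2→3, 3→5, 4→2, 5→4, 6→6, 7→10, 8→1, 9→11, 10→8, 11→0

Verify φ preserves adjacency — for each edge of G1, its image is an edge of G2:
  (0,1) → (φ(0),φ(1)) = (7,9) ∈ E(G2) ✓
  (0,2) → (φ(0),φ(2)) = (3,7) ∈ E(G2) ✓
  (0,4) → (φ(0),φ(4)) = (2,7) ∈ E(G2) ✓
  (1,3) → (φ(1),φ(3)) = (5,9) ∈ E(G2) ✓
  (1,7) → (φ(1),φ(7)) = (9,10) ∈ E(G2) ✓
  (1,10) → (φ(1),φ(10)) = (8,9) ∈ E(G2) ✓
  (2,3) → (φ(2),φ(3)) = (3,5) ∈ E(G2) ✓
  (2,4) → (φ(2),φ(4)) = (2,3) ∈ E(G2) ✓
  (3,6) → (φ(3),φ(6)) = (5,6) ∈ E(G2) ✓
  (3,7) → (φ(3),φ(7)) = (5,10) ∈ E(G2) ✓
  (3,9) → (φ(3),φ(9)) = (5,11) ∈ E(G2) ✓
  (3,10) → (φ(3),φ(10)) = (5,8) ∈ E(G2) ✓
  (4,6) → (φ(4),φ(6)) = (2,6) ∈ E(G2) ✓
  (5,9) → (φ(5),φ(9)) = (4,11) ∈ E(G2) ✓
  (6,7) → (φ(6),φ(7)) = (6,10) ∈ E(G2) ✓
  (7,10) → (φ(7),φ(10)) = (8,10) ∈ E(G2) ✓
  (8,10) → (φ(8),φ(10)) = (1,8) ∈ E(G2) ✓
All 17 edges of G1 map to edges of G2, and |E(G1)| = |E(G2)| = 17, so φ is a bijection on edges as well as vertices. Hence G1 ≅ G2.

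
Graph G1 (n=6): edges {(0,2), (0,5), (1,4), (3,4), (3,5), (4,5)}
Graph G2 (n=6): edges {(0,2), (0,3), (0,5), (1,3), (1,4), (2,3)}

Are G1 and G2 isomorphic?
Yes, isomorphic

The graphs are isomorphic.
One valid mapping φ: V(G1) → V(G2): 0→1, 1→5, 2→4, 3→2, 4→0, 5→3

Verify φ preserves adjacency — for each edge of G1, its image is an edge of G2:
  (0,2) → (φ(0),φ(2)) = (1,4) ∈ E(G2) ✓
  (0,5) → (φ(0),φ(5)) = (1,3) ∈ E(G2) ✓
  (1,4) → (φ(1),φ(4)) = (0,5) ∈ E(G2) ✓
  (3,4) → (φ(3),φ(4)) = (0,2) ∈ E(G2) ✓
  (3,5) → (φ(3),φ(5)) = (2,3) ∈ E(G2) ✓
  (4,5) → (φ(4),φ(5)) = (0,3) ∈ E(G2) ✓
All 6 edges of G1 map to edges of G2, and |E(G1)| = |E(G2)| = 6, so φ is a bijection on edges as well as vertices. Hence G1 ≅ G2.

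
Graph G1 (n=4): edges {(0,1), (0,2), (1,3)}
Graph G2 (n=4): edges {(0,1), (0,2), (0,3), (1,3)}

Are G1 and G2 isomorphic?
No, not isomorphic

The graphs are NOT isomorphic.

Counting edges: G1 has 3 edge(s); G2 has 4 edge(s).
Edge count is an isomorphism invariant (a bijection on vertices induces a bijection on edges), so differing edge counts rule out isomorphism.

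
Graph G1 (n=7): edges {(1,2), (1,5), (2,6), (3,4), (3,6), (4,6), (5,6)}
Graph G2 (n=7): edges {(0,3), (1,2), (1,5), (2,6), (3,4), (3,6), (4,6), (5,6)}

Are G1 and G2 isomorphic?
No, not isomorphic

The graphs are NOT isomorphic.

Counting edges: G1 has 7 edge(s); G2 has 8 edge(s).
Edge count is an isomorphism invariant (a bijection on vertices induces a bijection on edges), so differing edge counts rule out isomorphism.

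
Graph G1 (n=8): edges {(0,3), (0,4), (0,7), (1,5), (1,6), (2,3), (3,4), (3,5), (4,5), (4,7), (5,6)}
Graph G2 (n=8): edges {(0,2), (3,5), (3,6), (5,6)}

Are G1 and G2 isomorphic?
No, not isomorphic

The graphs are NOT isomorphic.

Connected components of G1: 1 component(s) with vertex sets [[0, 1, 2, 3, 4, 5, 6, 7]], sizes [8].
Connected components of G2: 5 component(s) with vertex sets [[1], [4], [7], [0, 2], [3, 5, 6]], sizes [1, 1, 1, 2, 3].
The number of connected components (and the multiset of component sizes) is an isomorphism invariant — an isomorphism maps each component of G1 bijectively onto a component of G2. Since G1 has 1 component(s) and G2 has 5, they cannot be isomorphic.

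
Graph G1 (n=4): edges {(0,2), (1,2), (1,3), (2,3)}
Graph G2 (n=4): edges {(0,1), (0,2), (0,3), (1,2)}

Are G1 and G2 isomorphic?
Yes, isomorphic

The graphs are isomorphic.
One valid mapping φ: V(G1) → V(G2): 0→3, 1→2, 2→0, 3→1

Verify φ preserves adjacency — for each edge of G1, its image is an edge of G2:
  (0,2) → (φ(0),φ(2)) = (0,3) ∈ E(G2) ✓
  (1,2) → (φ(1),φ(2)) = (0,2) ∈ E(G2) ✓
  (1,3) → (φ(1),φ(3)) = (1,2) ∈ E(G2) ✓
  (2,3) → (φ(2),φ(3)) = (0,1) ∈ E(G2) ✓
All 4 edges of G1 map to edges of G2, and |E(G1)| = |E(G2)| = 4, so φ is a bijection on edges as well as vertices. Hence G1 ≅ G2.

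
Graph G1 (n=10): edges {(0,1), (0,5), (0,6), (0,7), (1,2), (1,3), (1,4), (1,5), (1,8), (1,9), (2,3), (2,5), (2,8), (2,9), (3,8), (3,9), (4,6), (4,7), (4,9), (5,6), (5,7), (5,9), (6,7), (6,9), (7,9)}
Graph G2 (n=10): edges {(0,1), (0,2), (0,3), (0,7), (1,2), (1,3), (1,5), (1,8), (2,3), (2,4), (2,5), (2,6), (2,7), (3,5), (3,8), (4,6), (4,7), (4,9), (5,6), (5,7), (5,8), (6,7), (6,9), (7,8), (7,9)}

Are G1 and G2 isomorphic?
Yes, isomorphic

The graphs are isomorphic.
One valid mapping φ: V(G1) → V(G2): 0→8, 1→7, 2→6, 3→4, 4→0, 5→5, 6→1, 7→3, 8→9, 9→2

Verify φ preserves adjacency — for each edge of G1, its image is an edge of G2:
  (0,1) → (φ(0),φ(1)) = (7,8) ∈ E(G2) ✓
  (0,5) → (φ(0),φ(5)) = (5,8) ∈ E(G2) ✓
  (0,6) → (φ(0),φ(6)) = (1,8) ∈ E(G2) ✓
  (0,7) → (φ(0),φ(7)) = (3,8) ∈ E(G2) ✓
  (1,2) → (φ(1),φ(2)) = (6,7) ∈ E(G2) ✓
  (1,3) → (φ(1),φ(3)) = (4,7) ∈ E(G2) ✓
  (1,4) → (φ(1),φ(4)) = (0,7) ∈ E(G2) ✓
  (1,5) → (φ(1),φ(5)) = (5,7) ∈ E(G2) ✓
  (1,8) → (φ(1),φ(8)) = (7,9) ∈ E(G2) ✓
  (1,9) → (φ(1),φ(9)) = (2,7) ∈ E(G2) ✓
  (2,3) → (φ(2),φ(3)) = (4,6) ∈ E(G2) ✓
  (2,5) → (φ(2),φ(5)) = (5,6) ∈ E(G2) ✓
  (2,8) → (φ(2),φ(8)) = (6,9) ∈ E(G2) ✓
  (2,9) → (φ(2),φ(9)) = (2,6) ∈ E(G2) ✓
  (3,8) → (φ(3),φ(8)) = (4,9) ∈ E(G2) ✓
  (3,9) → (φ(3),φ(9)) = (2,4) ∈ E(G2) ✓
  (4,6) → (φ(4),φ(6)) = (0,1) ∈ E(G2) ✓
  (4,7) → (φ(4),φ(7)) = (0,3) ∈ E(G2) ✓
  (4,9) → (φ(4),φ(9)) = (0,2) ∈ E(G2) ✓
  (5,6) → (φ(5),φ(6)) = (1,5) ∈ E(G2) ✓
  (5,7) → (φ(5),φ(7)) = (3,5) ∈ E(G2) ✓
  (5,9) → (φ(5),φ(9)) = (2,5) ∈ E(G2) ✓
  (6,7) → (φ(6),φ(7)) = (1,3) ∈ E(G2) ✓
  (6,9) → (φ(6),φ(9)) = (1,2) ∈ E(G2) ✓
  (7,9) → (φ(7),φ(9)) = (2,3) ∈ E(G2) ✓
All 25 edges of G1 map to edges of G2, and |E(G1)| = |E(G2)| = 25, so φ is a bijection on edges as well as vertices. Hence G1 ≅ G2.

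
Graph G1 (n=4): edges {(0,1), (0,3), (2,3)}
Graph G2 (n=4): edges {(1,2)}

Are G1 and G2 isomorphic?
No, not isomorphic

The graphs are NOT isomorphic.

Connected components of G1: 1 component(s) with vertex sets [[0, 1, 2, 3]], sizes [4].
Connected components of G2: 3 component(s) with vertex sets [[0], [3], [1, 2]], sizes [1, 1, 2].
The number of connected components (and the multiset of component sizes) is an isomorphism invariant — an isomorphism maps each component of G1 bijectively onto a component of G2. Since G1 has 1 component(s) and G2 has 3, they cannot be isomorphic.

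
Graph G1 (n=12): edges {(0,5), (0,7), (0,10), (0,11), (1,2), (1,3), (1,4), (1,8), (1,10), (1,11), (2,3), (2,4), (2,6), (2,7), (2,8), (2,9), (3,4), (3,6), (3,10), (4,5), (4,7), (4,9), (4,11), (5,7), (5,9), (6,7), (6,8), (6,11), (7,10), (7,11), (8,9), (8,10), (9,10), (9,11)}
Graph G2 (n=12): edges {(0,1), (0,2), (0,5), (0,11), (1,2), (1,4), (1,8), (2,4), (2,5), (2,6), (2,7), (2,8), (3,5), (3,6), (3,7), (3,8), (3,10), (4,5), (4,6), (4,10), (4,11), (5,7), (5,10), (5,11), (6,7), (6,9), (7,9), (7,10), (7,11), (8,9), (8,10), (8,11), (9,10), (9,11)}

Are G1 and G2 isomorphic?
Yes, isomorphic

The graphs are isomorphic.
One valid mapping φ: V(G1) → V(G2): 0→1, 1→10, 2→7, 3→3, 4→5, 5→0, 6→6, 7→2, 8→9, 9→11, 10→8, 11→4

Verify φ preserves adjacency — for each edge of G1, its image is an edge of G2:
  (0,5) → (φ(0),φ(5)) = (0,1) ∈ E(G2) ✓
  (0,7) → (φ(0),φ(7)) = (1,2) ∈ E(G2) ✓
  (0,10) → (φ(0),φ(10)) = (1,8) ∈ E(G2) ✓
  (0,11) → (φ(0),φ(11)) = (1,4) ∈ E(G2) ✓
  (1,2) → (φ(1),φ(2)) = (7,10) ∈ E(G2) ✓
  (1,3) → (φ(1),φ(3)) = (3,10) ∈ E(G2) ✓
  (1,4) → (φ(1),φ(4)) = (5,10) ∈ E(G2) ✓
  (1,8) → (φ(1),φ(8)) = (9,10) ∈ E(G2) ✓
  (1,10) → (φ(1),φ(10)) = (8,10) ∈ E(G2) ✓
  (1,11) → (φ(1),φ(11)) = (4,10) ∈ E(G2) ✓
  (2,3) → (φ(2),φ(3)) = (3,7) ∈ E(G2) ✓
  (2,4) → (φ(2),φ(4)) = (5,7) ∈ E(G2) ✓
  (2,6) → (φ(2),φ(6)) = (6,7) ∈ E(G2) ✓
  (2,7) → (φ(2),φ(7)) = (2,7) ∈ E(G2) ✓
  (2,8) → (φ(2),φ(8)) = (7,9) ∈ E(G2) ✓
  (2,9) → (φ(2),φ(9)) = (7,11) ∈ E(G2) ✓
  (3,4) → (φ(3),φ(4)) = (3,5) ∈ E(G2) ✓
  (3,6) → (φ(3),φ(6)) = (3,6) ∈ E(G2) ✓
  (3,10) → (φ(3),φ(10)) = (3,8) ∈ E(G2) ✓
  (4,5) → (φ(4),φ(5)) = (0,5) ∈ E(G2) ✓
  (4,7) → (φ(4),φ(7)) = (2,5) ∈ E(G2) ✓
  (4,9) → (φ(4),φ(9)) = (5,11) ∈ E(G2) ✓
  (4,11) → (φ(4),φ(11)) = (4,5) ∈ E(G2) ✓
  (5,7) → (φ(5),φ(7)) = (0,2) ∈ E(G2) ✓
  (5,9) → (φ(5),φ(9)) = (0,11) ∈ E(G2) ✓
  (6,7) → (φ(6),φ(7)) = (2,6) ∈ E(G2) ✓
  (6,8) → (φ(6),φ(8)) = (6,9) ∈ E(G2) ✓
  (6,11) → (φ(6),φ(11)) = (4,6) ∈ E(G2) ✓
  (7,10) → (φ(7),φ(10)) = (2,8) ∈ E(G2) ✓
  (7,11) → (φ(7),φ(11)) = (2,4) ∈ E(G2) ✓
  (8,9) → (φ(8),φ(9)) = (9,11) ∈ E(G2) ✓
  (8,10) → (φ(8),φ(10)) = (8,9) ∈ E(G2) ✓
  (9,10) → (φ(9),φ(10)) = (8,11) ∈ E(G2) ✓
  (9,11) → (φ(9),φ(11)) = (4,11) ∈ E(G2) ✓
All 34 edges of G1 map to edges of G2, and |E(G1)| = |E(G2)| = 34, so φ is a bijection on edges as well as vertices. Hence G1 ≅ G2.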